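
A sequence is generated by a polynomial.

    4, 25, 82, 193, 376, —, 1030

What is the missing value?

Using the first 5 terms:
First differences: 21  57  111  183
Second differences: 36  54  72
Third differences: 18  18
Constant third difference = 18.
Extend forward: 72 + 18 = 90;  183 + 90 = 273;  376 + 273 = 649

649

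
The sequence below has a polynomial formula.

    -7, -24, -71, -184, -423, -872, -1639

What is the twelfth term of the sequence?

-15704

Δ: -17 , -47 , -113 , -239 , -449 , -767
Δ²: -30 , -66 , -126 , -210 , -318
Δ³: -36 , -60 , -84 , -108
Δ⁴: -24 , -24 , -24
Constant fourth difference = -24, so extend:
-108 − 24 = -132;  -318 − 132 = -450;  -767 − 450 = -1217;  -1639 − 1217 = -2856
-132 − 24 = -156;  -450 − 156 = -606;  -1217 − 606 = -1823;  -2856 − 1823 = -4679
-156 − 24 = -180;  -606 − 180 = -786;  -1823 − 786 = -2609;  -4679 − 2609 = -7288
-180 − 24 = -204;  -786 − 204 = -990;  -2609 − 990 = -3599;  -7288 − 3599 = -10887
-204 − 24 = -228;  -990 − 228 = -1218;  -3599 − 1218 = -4817;  -10887 − 4817 = -15704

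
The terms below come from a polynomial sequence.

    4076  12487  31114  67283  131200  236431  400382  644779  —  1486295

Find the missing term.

996148

Using the first 8 terms:
8411, 18627, 36169, 63917, 105231, 163951, 244397
10216, 17542, 27748, 41314, 58720, 80446
7326, 10206, 13566, 17406, 21726
2880, 3360, 3840, 4320
480, 480, 480
Constant fifth difference = 480.
Extend forward: 4320 + 480 = 4800;  21726 + 4800 = 26526;  80446 + 26526 = 106972;  244397 + 106972 = 351369;  644779 + 351369 = 996148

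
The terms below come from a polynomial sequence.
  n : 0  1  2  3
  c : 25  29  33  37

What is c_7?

First differences: 4, 4, 4
The first differences are constant (4).
37 + 4 = 41
41 + 4 = 45
45 + 4 = 49
49 + 4 = 53

53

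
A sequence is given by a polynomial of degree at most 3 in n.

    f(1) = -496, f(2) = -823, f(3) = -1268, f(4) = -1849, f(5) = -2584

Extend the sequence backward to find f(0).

-269

Δ: -327  -445  -581  -735
Δ²: -118  -136  -154
Δ³: -18  -18
The third differences are constant at -18.
Work back: -118 + 18 = -100;  -327 + 100 = -227;  -496 + 227 = -269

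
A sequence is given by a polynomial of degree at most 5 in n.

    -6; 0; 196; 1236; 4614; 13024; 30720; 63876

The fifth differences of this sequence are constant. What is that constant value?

360

Δ: 6, 196, 1040, 3378, 8410, 17696, 33156
Δ²: 190, 844, 2338, 5032, 9286, 15460
Δ³: 654, 1494, 2694, 4254, 6174
Δ⁴: 840, 1200, 1560, 1920
Δ⁵: 360, 360, 360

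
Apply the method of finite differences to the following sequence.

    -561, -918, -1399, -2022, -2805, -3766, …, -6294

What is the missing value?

Using the first 6 terms:
Δ: -357, -481, -623, -783, -961
Δ²: -124, -142, -160, -178
Δ³: -18, -18, -18
Constant third difference = -18.
Extend forward: -178 − 18 = -196;  -961 − 196 = -1157;  -3766 − 1157 = -4923

-4923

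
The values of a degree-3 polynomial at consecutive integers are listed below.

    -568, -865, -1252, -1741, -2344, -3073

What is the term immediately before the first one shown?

-349

Δ: -297, -387, -489, -603, -729
Δ²: -90, -102, -114, -126
Δ³: -12, -12, -12
The third differences are constant at -12.
Work back: -90 + 12 = -78;  -297 + 78 = -219;  -568 + 219 = -349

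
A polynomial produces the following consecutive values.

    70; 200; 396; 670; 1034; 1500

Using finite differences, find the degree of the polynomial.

3

D1: 130, 196, 274, 364, 466
D2: 66, 78, 90, 102
D3: 12, 12, 12
The third differences are constant, so the polynomial has degree 3.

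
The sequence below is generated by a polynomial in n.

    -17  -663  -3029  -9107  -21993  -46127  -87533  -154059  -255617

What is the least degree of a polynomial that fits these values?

D1: -646, -2366, -6078, -12886, -24134, -41406, -66526, -101558
D2: -1720, -3712, -6808, -11248, -17272, -25120, -35032
D3: -1992, -3096, -4440, -6024, -7848, -9912
D4: -1104, -1344, -1584, -1824, -2064
D5: -240, -240, -240, -240
The fifth differences are constant, so the polynomial has degree 5.

5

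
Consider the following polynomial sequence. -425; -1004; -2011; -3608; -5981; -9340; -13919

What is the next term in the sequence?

D1: -579, -1007, -1597, -2373, -3359, -4579
D2: -428, -590, -776, -986, -1220
D3: -162, -186, -210, -234
D4: -24, -24, -24
Fourth differences constant at -24.
-234 − 24 = -258;  -1220 − 258 = -1478;  -4579 − 1478 = -6057;  -13919 − 6057 = -19976

-19976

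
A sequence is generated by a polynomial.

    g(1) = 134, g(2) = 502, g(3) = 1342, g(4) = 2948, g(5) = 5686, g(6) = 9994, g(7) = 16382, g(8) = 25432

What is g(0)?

16

368, 840, 1606, 2738, 4308, 6388, 9050
472, 766, 1132, 1570, 2080, 2662
294, 366, 438, 510, 582
72, 72, 72, 72
The fourth differences are constant at 72.
Work back: 294 − 72 = 222;  472 − 222 = 250;  368 − 250 = 118;  134 − 118 = 16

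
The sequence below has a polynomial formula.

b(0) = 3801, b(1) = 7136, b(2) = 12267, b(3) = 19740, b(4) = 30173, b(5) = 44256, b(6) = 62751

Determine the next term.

86492

Δ: 3335  5131  7473  10433  14083  18495
Δ²: 1796  2342  2960  3650  4412
Δ³: 546  618  690  762
Δ⁴: 72  72  72
The fourth differences are constant (72).
762 + 72 = 834;  4412 + 834 = 5246;  18495 + 5246 = 23741;  62751 + 23741 = 86492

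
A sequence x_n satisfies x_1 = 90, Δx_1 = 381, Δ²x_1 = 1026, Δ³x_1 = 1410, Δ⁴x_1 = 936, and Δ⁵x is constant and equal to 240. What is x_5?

14346

Build the table forward from the leading diagonal:
Δ⁵: 240  240  240  240  240
Δ⁴: 936  1176  1416  1656  1896
Δ³: 1410  2346  3522  4938  6594
Δ²: 1026  2436  4782  8304  13242
Δ: 381  1407  3843  8625  16929
x: 90  471  1878  5721  14346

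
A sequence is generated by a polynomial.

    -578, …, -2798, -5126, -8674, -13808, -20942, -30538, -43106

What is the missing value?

Using the last 7 terms:
First differences: -2328, -3548, -5134, -7134, -9596, -12568
Second differences: -1220, -1586, -2000, -2462, -2972
Third differences: -366, -414, -462, -510
Fourth differences: -48, -48, -48
Constant fourth difference = -48.
Extend backward: -366 + 48 = -318;  -1220 + 318 = -902;  -2328 + 902 = -1426;  -2798 + 1426 = -1372

-1372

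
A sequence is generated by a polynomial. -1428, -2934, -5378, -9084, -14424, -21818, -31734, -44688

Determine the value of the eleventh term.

-107658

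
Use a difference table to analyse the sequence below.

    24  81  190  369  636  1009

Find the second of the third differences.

Δ: 57, 109, 179, 267, 373
Δ²: 52, 70, 88, 106
Δ³: 18, 18, 18

18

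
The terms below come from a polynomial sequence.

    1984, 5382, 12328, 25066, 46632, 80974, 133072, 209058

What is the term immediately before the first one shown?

Δ: 3398, 6946, 12738, 21566, 34342, 52098, 75986
Δ²: 3548, 5792, 8828, 12776, 17756, 23888
Δ³: 2244, 3036, 3948, 4980, 6132
Δ⁴: 792, 912, 1032, 1152
Δ⁵: 120, 120, 120
The fifth differences are constant at 120.
Work back: 792 − 120 = 672;  2244 − 672 = 1572;  3548 − 1572 = 1976;  3398 − 1976 = 1422;  1984 − 1422 = 562

562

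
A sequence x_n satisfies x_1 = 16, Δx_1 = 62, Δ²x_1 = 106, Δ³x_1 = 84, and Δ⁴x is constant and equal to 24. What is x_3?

246

Build the table forward from the leading diagonal:
D4: 24  24  24
D3: 84  108  132
D2: 106  190  298
D1: 62  168  358
x: 16  78  246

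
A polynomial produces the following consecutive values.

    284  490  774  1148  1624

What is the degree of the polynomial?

206, 284, 374, 476
78, 90, 102
12, 12
The third differences are constant, so the polynomial has degree 3.

3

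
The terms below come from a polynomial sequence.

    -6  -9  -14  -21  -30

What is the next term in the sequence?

-41

First differences: -3 , -5 , -7 , -9
Second differences: -2 , -2 , -2
Second differences constant at -2.
-9 − 2 = -11;  -30 − 11 = -41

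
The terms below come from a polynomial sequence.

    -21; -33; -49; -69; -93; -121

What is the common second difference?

-4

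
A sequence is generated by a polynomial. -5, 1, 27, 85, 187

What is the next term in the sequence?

345

First differences: 6, 26, 58, 102
Second differences: 20, 32, 44
Third differences: 12, 12
The third differences are constant (12).
44 + 12 = 56;  102 + 56 = 158;  187 + 158 = 345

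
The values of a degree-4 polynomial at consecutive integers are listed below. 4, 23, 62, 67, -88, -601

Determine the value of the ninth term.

-7348

First differences: 19  39  5  -155  -513
Second differences: 20  -34  -160  -358
Third differences: -54  -126  -198
Fourth differences: -72  -72
Constant fourth difference = -72, so extend:
-198 − 72 = -270;  -358 − 270 = -628;  -513 − 628 = -1141;  -601 − 1141 = -1742
-270 − 72 = -342;  -628 − 342 = -970;  -1141 − 970 = -2111;  -1742 − 2111 = -3853
-342 − 72 = -414;  -970 − 414 = -1384;  -2111 − 1384 = -3495;  -3853 − 3495 = -7348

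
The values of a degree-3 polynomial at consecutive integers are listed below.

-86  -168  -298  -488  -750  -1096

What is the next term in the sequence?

-82 , -130 , -190 , -262 , -346
-48 , -60 , -72 , -84
-12 , -12 , -12
Constant third difference = -12, so extend:
-84 − 12 = -96;  -346 − 96 = -442;  -1096 − 442 = -1538

-1538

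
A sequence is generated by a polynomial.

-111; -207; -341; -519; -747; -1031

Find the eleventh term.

Δ: -96, -134, -178, -228, -284
Δ²: -38, -44, -50, -56
Δ³: -6, -6, -6
The third differences are constant (-6).
-56 − 6 = -62;  -284 − 62 = -346;  -1031 − 346 = -1377
-62 − 6 = -68;  -346 − 68 = -414;  -1377 − 414 = -1791
-68 − 6 = -74;  -414 − 74 = -488;  -1791 − 488 = -2279
-74 − 6 = -80;  -488 − 80 = -568;  -2279 − 568 = -2847
-80 − 6 = -86;  -568 − 86 = -654;  -2847 − 654 = -3501

-3501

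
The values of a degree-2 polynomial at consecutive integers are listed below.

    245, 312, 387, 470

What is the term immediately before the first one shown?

First differences: 67, 75, 83
Second differences: 8, 8
The second differences are constant at 8.
Work back: 67 − 8 = 59;  245 − 59 = 186

186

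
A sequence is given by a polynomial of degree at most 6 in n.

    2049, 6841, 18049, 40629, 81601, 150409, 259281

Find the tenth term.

997881

D1: 4792  11208  22580  40972  68808  108872
D2: 6416  11372  18392  27836  40064
D3: 4956  7020  9444  12228
D4: 2064  2424  2784
D5: 360  360
The fifth differences are constant (360).
2784 + 360 = 3144;  12228 + 3144 = 15372;  40064 + 15372 = 55436;  108872 + 55436 = 164308;  259281 + 164308 = 423589
3144 + 360 = 3504;  15372 + 3504 = 18876;  55436 + 18876 = 74312;  164308 + 74312 = 238620;  423589 + 238620 = 662209
3504 + 360 = 3864;  18876 + 3864 = 22740;  74312 + 22740 = 97052;  238620 + 97052 = 335672;  662209 + 335672 = 997881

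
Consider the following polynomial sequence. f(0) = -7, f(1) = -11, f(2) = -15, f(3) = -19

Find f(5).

-27

-4, -4, -4
Constant first difference = -4, so extend:
-19 − 4 = -23
-23 − 4 = -27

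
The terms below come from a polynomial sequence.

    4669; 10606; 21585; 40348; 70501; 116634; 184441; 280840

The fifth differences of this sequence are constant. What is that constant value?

120

First differences: 5937, 10979, 18763, 30153, 46133, 67807, 96399
Second differences: 5042, 7784, 11390, 15980, 21674, 28592
Third differences: 2742, 3606, 4590, 5694, 6918
Fourth differences: 864, 984, 1104, 1224
Fifth differences: 120, 120, 120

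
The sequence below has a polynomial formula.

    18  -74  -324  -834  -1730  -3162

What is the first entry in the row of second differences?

-158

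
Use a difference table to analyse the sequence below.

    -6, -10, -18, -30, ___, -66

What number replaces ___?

-46

Using the first 4 terms:
Δ: -4, -8, -12
Δ²: -4, -4
Constant second difference = -4.
Extend forward: -12 − 4 = -16;  -30 − 16 = -46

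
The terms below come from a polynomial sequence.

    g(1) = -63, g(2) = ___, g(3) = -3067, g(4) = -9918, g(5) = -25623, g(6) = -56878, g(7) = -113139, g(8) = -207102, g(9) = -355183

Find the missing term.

Using the last 7 terms:
D1: -6851, -15705, -31255, -56261, -93963, -148081
D2: -8854, -15550, -25006, -37702, -54118
D3: -6696, -9456, -12696, -16416
D4: -2760, -3240, -3720
D5: -480, -480
Constant fifth difference = -480.
Extend backward: -2760 + 480 = -2280;  -6696 + 2280 = -4416;  -8854 + 4416 = -4438;  -6851 + 4438 = -2413;  -3067 + 2413 = -654

-654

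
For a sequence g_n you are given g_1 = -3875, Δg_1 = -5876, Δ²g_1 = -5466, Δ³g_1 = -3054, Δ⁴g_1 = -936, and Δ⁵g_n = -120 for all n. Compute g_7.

-196961

Build the table forward from the leading diagonal:
Fifth differences: -120  -120  -120  -120  -120  -120  -120
Fourth differences: -936  -1056  -1176  -1296  -1416  -1536  -1656
Third differences: -3054  -3990  -5046  -6222  -7518  -8934  -10470
Second differences: -5466  -8520  -12510  -17556  -23778  -31296  -40230
First differences: -5876  -11342  -19862  -32372  -49928  -73706  -105002
g: -3875  -9751  -21093  -40955  -73327  -123255  -196961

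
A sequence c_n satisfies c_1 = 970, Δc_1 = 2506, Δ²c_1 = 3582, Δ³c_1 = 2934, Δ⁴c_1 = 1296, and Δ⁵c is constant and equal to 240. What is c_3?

Build the table forward from the leading diagonal:
Δ⁵: 240  240  240
Δ⁴: 1296  1536  1776
Δ³: 2934  4230  5766
Δ²: 3582  6516  10746
Δ: 2506  6088  12604
c: 970  3476  9564

9564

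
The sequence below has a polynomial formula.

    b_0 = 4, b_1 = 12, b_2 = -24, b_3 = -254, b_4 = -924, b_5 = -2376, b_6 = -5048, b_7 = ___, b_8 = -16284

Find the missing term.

-9474

Using the first 7 terms:
8  -36  -230  -670  -1452  -2672
-44  -194  -440  -782  -1220
-150  -246  -342  -438
-96  -96  -96
Constant fourth difference = -96.
Extend forward: -438 − 96 = -534;  -1220 − 534 = -1754;  -2672 − 1754 = -4426;  -5048 − 4426 = -9474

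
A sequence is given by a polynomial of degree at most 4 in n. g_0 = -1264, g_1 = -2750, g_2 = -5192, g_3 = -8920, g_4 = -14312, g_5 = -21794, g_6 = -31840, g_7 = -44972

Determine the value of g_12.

Δ: -1486, -2442, -3728, -5392, -7482, -10046, -13132
Δ²: -956, -1286, -1664, -2090, -2564, -3086
Δ³: -330, -378, -426, -474, -522
Δ⁴: -48, -48, -48, -48
Constant fourth difference = -48, so extend:
-522 − 48 = -570;  -3086 − 570 = -3656;  -13132 − 3656 = -16788;  -44972 − 16788 = -61760
-570 − 48 = -618;  -3656 − 618 = -4274;  -16788 − 4274 = -21062;  -61760 − 21062 = -82822
-618 − 48 = -666;  -4274 − 666 = -4940;  -21062 − 4940 = -26002;  -82822 − 26002 = -108824
-666 − 48 = -714;  -4940 − 714 = -5654;  -26002 − 5654 = -31656;  -108824 − 31656 = -140480
-714 − 48 = -762;  -5654 − 762 = -6416;  -31656 − 6416 = -38072;  -140480 − 38072 = -178552

-178552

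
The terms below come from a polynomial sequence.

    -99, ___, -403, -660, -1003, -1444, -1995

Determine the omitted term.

-220

Using the last 5 terms:
-257, -343, -441, -551
-86, -98, -110
-12, -12
Constant third difference = -12.
Extend backward: -86 + 12 = -74;  -257 + 74 = -183;  -403 + 183 = -220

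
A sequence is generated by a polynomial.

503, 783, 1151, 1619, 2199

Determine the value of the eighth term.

4731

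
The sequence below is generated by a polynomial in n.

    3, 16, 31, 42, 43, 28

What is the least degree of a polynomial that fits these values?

Δ: 13, 15, 11, 1, -15
Δ²: 2, -4, -10, -16
Δ³: -6, -6, -6
The third differences are constant, so the polynomial has degree 3.

3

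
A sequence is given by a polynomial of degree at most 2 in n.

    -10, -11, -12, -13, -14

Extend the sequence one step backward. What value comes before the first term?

-9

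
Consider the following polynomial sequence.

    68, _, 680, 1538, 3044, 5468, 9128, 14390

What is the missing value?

Using the last 6 terms:
Δ: 858, 1506, 2424, 3660, 5262
Δ²: 648, 918, 1236, 1602
Δ³: 270, 318, 366
Δ⁴: 48, 48
Constant fourth difference = 48.
Extend backward: 270 − 48 = 222;  648 − 222 = 426;  858 − 426 = 432;  680 − 432 = 248

248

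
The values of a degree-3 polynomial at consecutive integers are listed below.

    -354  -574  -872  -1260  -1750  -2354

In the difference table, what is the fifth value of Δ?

-604

D1: -220, -298, -388, -490, -604
D2: -78, -90, -102, -114
D3: -12, -12, -12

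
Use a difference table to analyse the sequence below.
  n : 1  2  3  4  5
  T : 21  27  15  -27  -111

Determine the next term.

6  -12  -42  -84
-18  -30  -42
-12  -12
The third differences are constant (-12).
-42 − 12 = -54;  -84 − 54 = -138;  -111 − 138 = -249

-249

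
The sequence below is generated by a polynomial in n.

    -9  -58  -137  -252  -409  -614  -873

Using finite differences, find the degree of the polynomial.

D1: -49, -79, -115, -157, -205, -259
D2: -30, -36, -42, -48, -54
D3: -6, -6, -6, -6
The third differences are constant, so the polynomial has degree 3.

3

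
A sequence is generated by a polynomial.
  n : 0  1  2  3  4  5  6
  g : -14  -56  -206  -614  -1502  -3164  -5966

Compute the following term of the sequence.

D1: -42  -150  -408  -888  -1662  -2802
D2: -108  -258  -480  -774  -1140
D3: -150  -222  -294  -366
D4: -72  -72  -72
The fourth differences are constant (-72).
-366 − 72 = -438;  -1140 − 438 = -1578;  -2802 − 1578 = -4380;  -5966 − 4380 = -10346

-10346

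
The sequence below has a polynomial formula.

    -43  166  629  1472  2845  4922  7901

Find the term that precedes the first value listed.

-100

D1: 209, 463, 843, 1373, 2077, 2979
D2: 254, 380, 530, 704, 902
D3: 126, 150, 174, 198
D4: 24, 24, 24
The fourth differences are constant at 24.
Work back: 126 − 24 = 102;  254 − 102 = 152;  209 − 152 = 57;  -43 − 57 = -100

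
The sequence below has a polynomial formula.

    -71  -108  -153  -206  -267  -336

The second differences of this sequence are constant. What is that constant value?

First differences: -37, -45, -53, -61, -69
Second differences: -8, -8, -8, -8

-8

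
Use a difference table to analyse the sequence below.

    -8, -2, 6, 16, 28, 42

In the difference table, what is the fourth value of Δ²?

2

Δ: 6, 8, 10, 12, 14
Δ²: 2, 2, 2, 2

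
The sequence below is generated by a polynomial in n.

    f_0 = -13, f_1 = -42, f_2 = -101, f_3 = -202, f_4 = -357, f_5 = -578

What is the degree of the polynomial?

3

-29, -59, -101, -155, -221
-30, -42, -54, -66
-12, -12, -12
The third differences are constant, so the polynomial has degree 3.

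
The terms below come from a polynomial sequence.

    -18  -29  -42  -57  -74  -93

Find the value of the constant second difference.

D1: -11, -13, -15, -17, -19
D2: -2, -2, -2, -2

-2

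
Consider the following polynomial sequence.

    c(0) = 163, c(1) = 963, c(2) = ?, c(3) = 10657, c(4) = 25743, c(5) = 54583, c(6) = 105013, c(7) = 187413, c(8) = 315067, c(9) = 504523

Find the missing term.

3673

Using the last 7 terms:
15086  28840  50430  82400  127654  189456
13754  21590  31970  45254  61802
7836  10380  13284  16548
2544  2904  3264
360  360
Constant fifth difference = 360.
Extend backward: 2544 − 360 = 2184;  7836 − 2184 = 5652;  13754 − 5652 = 8102;  15086 − 8102 = 6984;  10657 − 6984 = 3673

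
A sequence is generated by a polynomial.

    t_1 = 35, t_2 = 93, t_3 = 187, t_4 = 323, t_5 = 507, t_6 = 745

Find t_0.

7

58  94  136  184  238
36  42  48  54
6  6  6
The third differences are constant at 6.
Work back: 36 − 6 = 30;  58 − 30 = 28;  35 − 28 = 7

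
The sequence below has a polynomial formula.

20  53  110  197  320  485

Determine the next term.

698

Δ: 33 , 57 , 87 , 123 , 165
Δ²: 24 , 30 , 36 , 42
Δ³: 6 , 6 , 6
The third differences are constant (6).
42 + 6 = 48;  165 + 48 = 213;  485 + 213 = 698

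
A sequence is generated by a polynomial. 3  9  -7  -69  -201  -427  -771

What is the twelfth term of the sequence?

-5101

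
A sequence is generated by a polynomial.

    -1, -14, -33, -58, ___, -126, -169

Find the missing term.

Using the first 4 terms:
Δ: -13, -19, -25
Δ²: -6, -6
Constant second difference = -6.
Extend forward: -25 − 6 = -31;  -58 − 31 = -89

-89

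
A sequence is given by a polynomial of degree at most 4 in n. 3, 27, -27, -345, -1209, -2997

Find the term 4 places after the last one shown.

24  -54  -318  -864  -1788
-78  -264  -546  -924
-186  -282  -378
-96  -96
Constant fourth difference = -96, so extend:
-378 − 96 = -474;  -924 − 474 = -1398;  -1788 − 1398 = -3186;  -2997 − 3186 = -6183
-474 − 96 = -570;  -1398 − 570 = -1968;  -3186 − 1968 = -5154;  -6183 − 5154 = -11337
-570 − 96 = -666;  -1968 − 666 = -2634;  -5154 − 2634 = -7788;  -11337 − 7788 = -19125
-666 − 96 = -762;  -2634 − 762 = -3396;  -7788 − 3396 = -11184;  -19125 − 11184 = -30309

-30309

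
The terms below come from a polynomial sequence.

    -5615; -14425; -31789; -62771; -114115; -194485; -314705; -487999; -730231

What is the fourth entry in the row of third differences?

-10824

First differences: -8810, -17364, -30982, -51344, -80370, -120220, -173294, -242232
Second differences: -8554, -13618, -20362, -29026, -39850, -53074, -68938
Third differences: -5064, -6744, -8664, -10824, -13224, -15864
Fourth differences: -1680, -1920, -2160, -2400, -2640
Fifth differences: -240, -240, -240, -240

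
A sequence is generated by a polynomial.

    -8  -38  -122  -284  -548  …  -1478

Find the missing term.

-938

Using the first 5 terms:
D1: -30, -84, -162, -264
D2: -54, -78, -102
D3: -24, -24
Constant third difference = -24.
Extend forward: -102 − 24 = -126;  -264 − 126 = -390;  -548 − 390 = -938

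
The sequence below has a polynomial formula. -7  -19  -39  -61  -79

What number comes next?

-87

-12, -20, -22, -18
-8, -2, 4
6, 6
Third differences constant at 6.
4 + 6 = 10;  -18 + 10 = -8;  -79 − 8 = -87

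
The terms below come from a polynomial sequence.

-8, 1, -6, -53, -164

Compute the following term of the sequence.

-363

9, -7, -47, -111
-16, -40, -64
-24, -24
Third differences constant at -24.
-64 − 24 = -88;  -111 − 88 = -199;  -164 − 199 = -363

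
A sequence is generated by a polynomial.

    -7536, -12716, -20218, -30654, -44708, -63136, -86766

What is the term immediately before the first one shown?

-4138

Δ: -5180  -7502  -10436  -14054  -18428  -23630
Δ²: -2322  -2934  -3618  -4374  -5202
Δ³: -612  -684  -756  -828
Δ⁴: -72  -72  -72
The fourth differences are constant at -72.
Work back: -612 + 72 = -540;  -2322 + 540 = -1782;  -5180 + 1782 = -3398;  -7536 + 3398 = -4138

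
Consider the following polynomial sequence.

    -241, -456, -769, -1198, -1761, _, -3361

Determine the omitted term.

-2476

Using the first 5 terms:
First differences: -215  -313  -429  -563
Second differences: -98  -116  -134
Third differences: -18  -18
Constant third difference = -18.
Extend forward: -134 − 18 = -152;  -563 − 152 = -715;  -1761 − 715 = -2476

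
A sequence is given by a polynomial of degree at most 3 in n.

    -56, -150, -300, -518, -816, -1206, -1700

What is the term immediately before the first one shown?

Δ: -94, -150, -218, -298, -390, -494
Δ²: -56, -68, -80, -92, -104
Δ³: -12, -12, -12, -12
The third differences are constant at -12.
Work back: -56 + 12 = -44;  -94 + 44 = -50;  -56 + 50 = -6

-6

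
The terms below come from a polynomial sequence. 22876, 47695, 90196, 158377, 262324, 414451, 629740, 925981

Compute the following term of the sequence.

Δ: 24819, 42501, 68181, 103947, 152127, 215289, 296241
Δ²: 17682, 25680, 35766, 48180, 63162, 80952
Δ³: 7998, 10086, 12414, 14982, 17790
Δ⁴: 2088, 2328, 2568, 2808
Δ⁵: 240, 240, 240
Constant fifth difference = 240, so extend:
2808 + 240 = 3048;  17790 + 3048 = 20838;  80952 + 20838 = 101790;  296241 + 101790 = 398031;  925981 + 398031 = 1324012

1324012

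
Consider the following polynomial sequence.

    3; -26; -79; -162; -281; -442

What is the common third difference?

-6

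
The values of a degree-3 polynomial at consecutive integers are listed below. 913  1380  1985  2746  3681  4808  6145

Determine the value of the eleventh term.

D1: 467 , 605 , 761 , 935 , 1127 , 1337
D2: 138 , 156 , 174 , 192 , 210
D3: 18 , 18 , 18 , 18
Third differences constant at 18.
210 + 18 = 228;  1337 + 228 = 1565;  6145 + 1565 = 7710
228 + 18 = 246;  1565 + 246 = 1811;  7710 + 1811 = 9521
246 + 18 = 264;  1811 + 264 = 2075;  9521 + 2075 = 11596
264 + 18 = 282;  2075 + 282 = 2357;  11596 + 2357 = 13953

13953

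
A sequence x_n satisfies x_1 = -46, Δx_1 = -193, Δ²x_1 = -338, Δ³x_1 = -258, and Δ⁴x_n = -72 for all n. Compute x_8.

Build the table forward from the leading diagonal:
D4: -72  -72  -72  -72  -72  -72  -72  -72
D3: -258  -330  -402  -474  -546  -618  -690  -762
D2: -338  -596  -926  -1328  -1802  -2348  -2966  -3656
D1: -193  -531  -1127  -2053  -3381  -5183  -7531  -10497
x: -46  -239  -770  -1897  -3950  -7331  -12514  -20045

-20045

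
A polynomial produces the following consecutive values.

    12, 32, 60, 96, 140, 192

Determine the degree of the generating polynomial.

D1: 20, 28, 36, 44, 52
D2: 8, 8, 8, 8
The second differences are constant, so the polynomial has degree 2.

2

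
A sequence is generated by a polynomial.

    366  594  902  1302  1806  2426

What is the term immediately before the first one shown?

228  308  400  504  620
80  92  104  116
12  12  12
The third differences are constant at 12.
Work back: 80 − 12 = 68;  228 − 68 = 160;  366 − 160 = 206

206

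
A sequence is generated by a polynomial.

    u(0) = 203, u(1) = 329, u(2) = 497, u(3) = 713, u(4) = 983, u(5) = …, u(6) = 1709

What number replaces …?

1313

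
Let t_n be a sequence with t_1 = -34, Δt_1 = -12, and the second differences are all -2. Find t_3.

Build the table forward from the leading diagonal:
Δ²: -2  -2  -2
Δ: -12  -14  -16
t: -34  -46  -60

-60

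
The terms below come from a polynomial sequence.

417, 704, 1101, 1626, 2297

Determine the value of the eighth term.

First differences: 287 , 397 , 525 , 671
Second differences: 110 , 128 , 146
Third differences: 18 , 18
Constant third difference = 18, so extend:
146 + 18 = 164;  671 + 164 = 835;  2297 + 835 = 3132
164 + 18 = 182;  835 + 182 = 1017;  3132 + 1017 = 4149
182 + 18 = 200;  1017 + 200 = 1217;  4149 + 1217 = 5366

5366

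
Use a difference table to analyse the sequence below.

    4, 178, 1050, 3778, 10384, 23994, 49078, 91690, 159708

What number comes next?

D1: 174  872  2728  6606  13610  25084  42612  68018
D2: 698  1856  3878  7004  11474  17528  25406
D3: 1158  2022  3126  4470  6054  7878
D4: 864  1104  1344  1584  1824
D5: 240  240  240  240
The fifth differences are constant (240).
1824 + 240 = 2064;  7878 + 2064 = 9942;  25406 + 9942 = 35348;  68018 + 35348 = 103366;  159708 + 103366 = 263074

263074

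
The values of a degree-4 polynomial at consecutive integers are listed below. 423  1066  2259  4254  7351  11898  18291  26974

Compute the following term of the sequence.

38439

First differences: 643 , 1193 , 1995 , 3097 , 4547 , 6393 , 8683
Second differences: 550 , 802 , 1102 , 1450 , 1846 , 2290
Third differences: 252 , 300 , 348 , 396 , 444
Fourth differences: 48 , 48 , 48 , 48
Constant fourth difference = 48, so extend:
444 + 48 = 492;  2290 + 492 = 2782;  8683 + 2782 = 11465;  26974 + 11465 = 38439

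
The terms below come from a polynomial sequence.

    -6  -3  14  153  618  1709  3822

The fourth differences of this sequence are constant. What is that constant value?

96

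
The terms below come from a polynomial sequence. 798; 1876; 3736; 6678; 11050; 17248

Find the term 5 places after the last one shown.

1078  1860  2942  4372  6198
782  1082  1430  1826
300  348  396
48  48
The fourth differences are constant (48).
396 + 48 = 444;  1826 + 444 = 2270;  6198 + 2270 = 8468;  17248 + 8468 = 25716
444 + 48 = 492;  2270 + 492 = 2762;  8468 + 2762 = 11230;  25716 + 11230 = 36946
492 + 48 = 540;  2762 + 540 = 3302;  11230 + 3302 = 14532;  36946 + 14532 = 51478
540 + 48 = 588;  3302 + 588 = 3890;  14532 + 3890 = 18422;  51478 + 18422 = 69900
588 + 48 = 636;  3890 + 636 = 4526;  18422 + 4526 = 22948;  69900 + 22948 = 92848

92848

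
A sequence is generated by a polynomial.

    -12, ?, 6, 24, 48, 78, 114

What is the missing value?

Using the last 5 terms:
First differences: 18, 24, 30, 36
Second differences: 6, 6, 6
Constant second difference = 6.
Extend backward: 18 − 6 = 12;  6 − 12 = -6

-6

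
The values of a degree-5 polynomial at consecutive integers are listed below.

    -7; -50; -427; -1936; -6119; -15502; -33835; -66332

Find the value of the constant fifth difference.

First differences: -43, -377, -1509, -4183, -9383, -18333, -32497
Second differences: -334, -1132, -2674, -5200, -8950, -14164
Third differences: -798, -1542, -2526, -3750, -5214
Fourth differences: -744, -984, -1224, -1464
Fifth differences: -240, -240, -240

-240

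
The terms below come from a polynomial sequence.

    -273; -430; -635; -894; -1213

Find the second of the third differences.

-6

D1: -157, -205, -259, -319
D2: -48, -54, -60
D3: -6, -6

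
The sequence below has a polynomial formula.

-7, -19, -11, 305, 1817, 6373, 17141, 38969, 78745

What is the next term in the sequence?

145757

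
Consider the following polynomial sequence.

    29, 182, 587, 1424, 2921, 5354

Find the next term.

First differences: 153 , 405 , 837 , 1497 , 2433
Second differences: 252 , 432 , 660 , 936
Third differences: 180 , 228 , 276
Fourth differences: 48 , 48
Fourth differences constant at 48.
276 + 48 = 324;  936 + 324 = 1260;  2433 + 1260 = 3693;  5354 + 3693 = 9047

9047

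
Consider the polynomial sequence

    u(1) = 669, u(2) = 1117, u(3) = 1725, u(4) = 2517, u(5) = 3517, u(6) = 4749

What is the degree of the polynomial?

3

448, 608, 792, 1000, 1232
160, 184, 208, 232
24, 24, 24
The third differences are constant, so the polynomial has degree 3.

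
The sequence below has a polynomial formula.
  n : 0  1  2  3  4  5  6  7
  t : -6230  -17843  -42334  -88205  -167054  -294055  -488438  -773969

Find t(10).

-2493230

First differences: -11613  -24491  -45871  -78849  -127001  -194383  -285531
Second differences: -12878  -21380  -32978  -48152  -67382  -91148
Third differences: -8502  -11598  -15174  -19230  -23766
Fourth differences: -3096  -3576  -4056  -4536
Fifth differences: -480  -480  -480
Constant fifth difference = -480, so extend:
-4536 − 480 = -5016;  -23766 − 5016 = -28782;  -91148 − 28782 = -119930;  -285531 − 119930 = -405461;  -773969 − 405461 = -1179430
-5016 − 480 = -5496;  -28782 − 5496 = -34278;  -119930 − 34278 = -154208;  -405461 − 154208 = -559669;  -1179430 − 559669 = -1739099
-5496 − 480 = -5976;  -34278 − 5976 = -40254;  -154208 − 40254 = -194462;  -559669 − 194462 = -754131;  -1739099 − 754131 = -2493230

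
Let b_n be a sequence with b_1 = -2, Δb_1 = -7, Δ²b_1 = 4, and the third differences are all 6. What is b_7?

136

Build the table forward from the leading diagonal:
Third differences: 6, 6, 6, 6, 6, 6, 6
Second differences: 4, 10, 16, 22, 28, 34, 40
First differences: -7, -3, 7, 23, 45, 73, 107
b: -2, -9, -12, -5, 18, 63, 136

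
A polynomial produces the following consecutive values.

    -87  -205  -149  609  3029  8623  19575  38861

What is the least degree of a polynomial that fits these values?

D1: -118, 56, 758, 2420, 5594, 10952, 19286
D2: 174, 702, 1662, 3174, 5358, 8334
D3: 528, 960, 1512, 2184, 2976
D4: 432, 552, 672, 792
D5: 120, 120, 120
The fifth differences are constant, so the polynomial has degree 5.

5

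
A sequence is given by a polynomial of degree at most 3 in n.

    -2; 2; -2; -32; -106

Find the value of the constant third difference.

D1: 4, -4, -30, -74
D2: -8, -26, -44
D3: -18, -18

-18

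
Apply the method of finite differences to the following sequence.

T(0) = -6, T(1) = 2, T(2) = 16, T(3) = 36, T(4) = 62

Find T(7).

8, 14, 20, 26
6, 6, 6
Constant second difference = 6, so extend:
26 + 6 = 32;  62 + 32 = 94
32 + 6 = 38;  94 + 38 = 132
38 + 6 = 44;  132 + 44 = 176

176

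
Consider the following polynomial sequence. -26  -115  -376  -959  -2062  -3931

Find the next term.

-6860

-89, -261, -583, -1103, -1869
-172, -322, -520, -766
-150, -198, -246
-48, -48
Fourth differences constant at -48.
-246 − 48 = -294;  -766 − 294 = -1060;  -1869 − 1060 = -2929;  -3931 − 2929 = -6860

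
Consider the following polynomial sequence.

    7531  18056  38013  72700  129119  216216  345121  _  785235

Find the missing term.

529388

Using the first 7 terms:
Δ: 10525, 19957, 34687, 56419, 87097, 128905
Δ²: 9432, 14730, 21732, 30678, 41808
Δ³: 5298, 7002, 8946, 11130
Δ⁴: 1704, 1944, 2184
Δ⁵: 240, 240
Constant fifth difference = 240.
Extend forward: 2184 + 240 = 2424;  11130 + 2424 = 13554;  41808 + 13554 = 55362;  128905 + 55362 = 184267;  345121 + 184267 = 529388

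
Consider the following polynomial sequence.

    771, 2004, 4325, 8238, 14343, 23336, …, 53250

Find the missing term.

36009

Using the first 6 terms:
1233  2321  3913  6105  8993
1088  1592  2192  2888
504  600  696
96  96
Constant fourth difference = 96.
Extend forward: 696 + 96 = 792;  2888 + 792 = 3680;  8993 + 3680 = 12673;  23336 + 12673 = 36009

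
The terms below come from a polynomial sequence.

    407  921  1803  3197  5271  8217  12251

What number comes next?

Δ: 514 , 882 , 1394 , 2074 , 2946 , 4034
Δ²: 368 , 512 , 680 , 872 , 1088
Δ³: 144 , 168 , 192 , 216
Δ⁴: 24 , 24 , 24
Constant fourth difference = 24, so extend:
216 + 24 = 240;  1088 + 240 = 1328;  4034 + 1328 = 5362;  12251 + 5362 = 17613

17613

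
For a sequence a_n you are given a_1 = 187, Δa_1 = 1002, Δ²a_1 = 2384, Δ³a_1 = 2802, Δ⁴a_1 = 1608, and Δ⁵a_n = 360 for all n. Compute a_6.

Build the table forward from the leading diagonal:
Fifth differences: 360  360  360  360  360  360
Fourth differences: 1608  1968  2328  2688  3048  3408
Third differences: 2802  4410  6378  8706  11394  14442
Second differences: 2384  5186  9596  15974  24680  36074
First differences: 1002  3386  8572  18168  34142  58822
a: 187  1189  4575  13147  31315  65457

65457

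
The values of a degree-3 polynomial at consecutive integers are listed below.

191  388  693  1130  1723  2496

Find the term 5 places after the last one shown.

D1: 197, 305, 437, 593, 773
D2: 108, 132, 156, 180
D3: 24, 24, 24
Third differences constant at 24.
180 + 24 = 204;  773 + 204 = 977;  2496 + 977 = 3473
204 + 24 = 228;  977 + 228 = 1205;  3473 + 1205 = 4678
228 + 24 = 252;  1205 + 252 = 1457;  4678 + 1457 = 6135
252 + 24 = 276;  1457 + 276 = 1733;  6135 + 1733 = 7868
276 + 24 = 300;  1733 + 300 = 2033;  7868 + 2033 = 9901

9901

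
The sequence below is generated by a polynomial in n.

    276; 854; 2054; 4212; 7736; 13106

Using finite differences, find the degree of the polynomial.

Δ: 578, 1200, 2158, 3524, 5370
Δ²: 622, 958, 1366, 1846
Δ³: 336, 408, 480
Δ⁴: 72, 72
The fourth differences are constant, so the polynomial has degree 4.

4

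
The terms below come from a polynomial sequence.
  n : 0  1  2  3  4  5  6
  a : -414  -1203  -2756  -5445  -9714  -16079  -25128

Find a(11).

-136253

D1: -789  -1553  -2689  -4269  -6365  -9049
D2: -764  -1136  -1580  -2096  -2684
D3: -372  -444  -516  -588
D4: -72  -72  -72
Fourth differences constant at -72.
-588 − 72 = -660;  -2684 − 660 = -3344;  -9049 − 3344 = -12393;  -25128 − 12393 = -37521
-660 − 72 = -732;  -3344 − 732 = -4076;  -12393 − 4076 = -16469;  -37521 − 16469 = -53990
-732 − 72 = -804;  -4076 − 804 = -4880;  -16469 − 4880 = -21349;  -53990 − 21349 = -75339
-804 − 72 = -876;  -4880 − 876 = -5756;  -21349 − 5756 = -27105;  -75339 − 27105 = -102444
-876 − 72 = -948;  -5756 − 948 = -6704;  -27105 − 6704 = -33809;  -102444 − 33809 = -136253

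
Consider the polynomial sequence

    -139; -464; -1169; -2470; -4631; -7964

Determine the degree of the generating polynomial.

4

First differences: -325, -705, -1301, -2161, -3333
Second differences: -380, -596, -860, -1172
Third differences: -216, -264, -312
Fourth differences: -48, -48
The fourth differences are constant, so the polynomial has degree 4.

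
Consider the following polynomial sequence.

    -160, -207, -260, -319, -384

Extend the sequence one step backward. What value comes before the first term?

-119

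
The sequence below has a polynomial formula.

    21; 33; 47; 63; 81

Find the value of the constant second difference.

2

First differences: 12, 14, 16, 18
Second differences: 2, 2, 2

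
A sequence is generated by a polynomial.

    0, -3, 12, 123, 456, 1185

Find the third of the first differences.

111

Δ: -3, 15, 111, 333, 729
Δ²: 18, 96, 222, 396
Δ³: 78, 126, 174
Δ⁴: 48, 48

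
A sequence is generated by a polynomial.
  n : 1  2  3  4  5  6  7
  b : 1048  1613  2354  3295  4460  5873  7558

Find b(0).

635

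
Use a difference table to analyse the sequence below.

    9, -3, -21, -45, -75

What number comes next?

-111

-12  -18  -24  -30
-6  -6  -6
Second differences constant at -6.
-30 − 6 = -36;  -75 − 36 = -111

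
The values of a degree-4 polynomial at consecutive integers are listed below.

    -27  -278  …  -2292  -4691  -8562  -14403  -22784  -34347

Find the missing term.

Using the last 6 terms:
D1: -2399, -3871, -5841, -8381, -11563
D2: -1472, -1970, -2540, -3182
D3: -498, -570, -642
D4: -72, -72
Constant fourth difference = -72.
Extend backward: -498 + 72 = -426;  -1472 + 426 = -1046;  -2399 + 1046 = -1353;  -2292 + 1353 = -939

-939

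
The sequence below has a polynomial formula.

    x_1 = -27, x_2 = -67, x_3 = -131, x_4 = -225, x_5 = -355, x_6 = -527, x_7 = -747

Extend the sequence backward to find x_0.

-5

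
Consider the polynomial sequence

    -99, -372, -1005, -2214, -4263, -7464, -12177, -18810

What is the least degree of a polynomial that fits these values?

First differences: -273, -633, -1209, -2049, -3201, -4713, -6633
Second differences: -360, -576, -840, -1152, -1512, -1920
Third differences: -216, -264, -312, -360, -408
Fourth differences: -48, -48, -48, -48
The fourth differences are constant, so the polynomial has degree 4.

4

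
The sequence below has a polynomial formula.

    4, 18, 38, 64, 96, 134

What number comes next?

178

First differences: 14, 20, 26, 32, 38
Second differences: 6, 6, 6, 6
Constant second difference = 6, so extend:
38 + 6 = 44;  134 + 44 = 178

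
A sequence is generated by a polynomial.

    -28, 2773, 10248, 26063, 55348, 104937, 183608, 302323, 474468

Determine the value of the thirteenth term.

Δ: 2801 , 7475 , 15815 , 29285 , 49589 , 78671 , 118715 , 172145
Δ²: 4674 , 8340 , 13470 , 20304 , 29082 , 40044 , 53430
Δ³: 3666 , 5130 , 6834 , 8778 , 10962 , 13386
Δ⁴: 1464 , 1704 , 1944 , 2184 , 2424
Δ⁵: 240 , 240 , 240 , 240
Fifth differences constant at 240.
2424 + 240 = 2664;  13386 + 2664 = 16050;  53430 + 16050 = 69480;  172145 + 69480 = 241625;  474468 + 241625 = 716093
2664 + 240 = 2904;  16050 + 2904 = 18954;  69480 + 18954 = 88434;  241625 + 88434 = 330059;  716093 + 330059 = 1046152
2904 + 240 = 3144;  18954 + 3144 = 22098;  88434 + 22098 = 110532;  330059 + 110532 = 440591;  1046152 + 440591 = 1486743
3144 + 240 = 3384;  22098 + 3384 = 25482;  110532 + 25482 = 136014;  440591 + 136014 = 576605;  1486743 + 576605 = 2063348

2063348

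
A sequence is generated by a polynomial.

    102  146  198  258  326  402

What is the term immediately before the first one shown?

66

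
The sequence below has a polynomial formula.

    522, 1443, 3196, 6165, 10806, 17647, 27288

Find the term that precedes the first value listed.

First differences: 921  1753  2969  4641  6841  9641
Second differences: 832  1216  1672  2200  2800
Third differences: 384  456  528  600
Fourth differences: 72  72  72
The fourth differences are constant at 72.
Work back: 384 − 72 = 312;  832 − 312 = 520;  921 − 520 = 401;  522 − 401 = 121

121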